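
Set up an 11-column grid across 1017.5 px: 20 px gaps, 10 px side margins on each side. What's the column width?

72.5 px

Content width = 1017.5 − 2·10 = 997.5 px.
11c + 10·20 = 997.5 → 11c = 797.5 → c = 72.5 px.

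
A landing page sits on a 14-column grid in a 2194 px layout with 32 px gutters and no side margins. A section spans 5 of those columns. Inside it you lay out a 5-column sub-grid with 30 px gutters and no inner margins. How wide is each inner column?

128.6 px

14c + 13·32 = 2194 → 14c = 1778 → c = 127 px.
5-column span = 5·127 + 4·32 = 763 px.
763 − 4·30 = 643; ÷5 gives d = 128.6 px.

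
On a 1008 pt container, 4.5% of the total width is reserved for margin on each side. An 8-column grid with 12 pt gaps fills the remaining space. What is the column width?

104.16 pt

1008 × (1 − 2·4.5%) = 1008 × 91% = 917.28 pt for the columns.
8c + 7·12 = 917.28 → 8c = 833.28 → c = 104.16 pt.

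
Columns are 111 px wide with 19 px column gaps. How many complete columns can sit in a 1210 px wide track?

9 columns

Each extra column adds 111 + 19 = 130 px.
(1210 + 19) / 130 = 9.45, so 9 columns fit.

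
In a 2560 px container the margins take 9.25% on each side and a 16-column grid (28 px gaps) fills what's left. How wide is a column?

104.15 px

2560 × (1 − 2·9.25%) = 2560 × 81.5% = 2086.4 px for the columns.
2086.4 − 15·28 = 1666.4; ÷16 gives c = 104.15 px.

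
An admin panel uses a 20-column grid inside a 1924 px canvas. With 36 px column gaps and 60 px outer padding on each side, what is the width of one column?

56 px

Subtract both margins: 1924 − 2·60 = 1804 px.
20c + 19·36 = 1804 → 20c = 1120 → c = 56 px.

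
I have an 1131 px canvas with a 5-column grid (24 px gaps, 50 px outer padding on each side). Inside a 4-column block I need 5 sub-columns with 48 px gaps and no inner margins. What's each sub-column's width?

125.6 px

Inside the margins: 1131 − 100 = 1031 px.
5 columns + 4 gaps: 5c + 4·24 = 1031.
5c = 1031 − 96 = 935, so c = 187 px.
Span of 4: 4·187 + 3·24 = 748 + 72 = 820 px.
5 columns + 4 gaps: 5d + 4·48 = 820.
5d = 820 − 192 = 628, so d = 125.6 px.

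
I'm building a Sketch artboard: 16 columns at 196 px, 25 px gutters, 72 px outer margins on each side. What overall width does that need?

3655 px

Total width: 2·72 + 16·196 + 15·25 = 3655 px.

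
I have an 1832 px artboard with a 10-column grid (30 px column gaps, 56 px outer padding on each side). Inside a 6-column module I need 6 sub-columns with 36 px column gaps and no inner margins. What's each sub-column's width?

140 px

Take off 112 px of margins, leaving 1720 px.
1720 − 9·30 = 1450; ÷10 gives c = 145 px.
Span of 6: 6·145 + 5·30 = 870 + 150 = 1020 px.
6 columns + 5 column gaps: 6d + 5·36 = 1020.
6d = 1020 − 180 = 840, so d = 140 px.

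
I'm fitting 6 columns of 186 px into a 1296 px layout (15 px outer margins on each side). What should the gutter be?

30 px

Inside the margins: 1296 − 30 = 1266 px.
Columns use 1116 px, leaving 150 px across 5 gutters = 30 px each.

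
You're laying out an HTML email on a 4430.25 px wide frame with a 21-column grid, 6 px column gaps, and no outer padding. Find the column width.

4430.25 − 20·6 = 4310.25; ÷21 gives c = 205.25 px.

205.25 px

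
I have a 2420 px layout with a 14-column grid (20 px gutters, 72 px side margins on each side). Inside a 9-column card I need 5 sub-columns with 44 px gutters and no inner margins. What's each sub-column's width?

256 px

Outer content = 2420 − 2·72 = 2276 px.
2276 − 13·20 = 2016; ÷14 gives c = 144 px.
9-column span = 9·144 + 8·20 = 1456 px.
5 columns + 4 gutters: 5d + 4·44 = 1456.
5d = 1456 − 176 = 1280, so d = 256 px.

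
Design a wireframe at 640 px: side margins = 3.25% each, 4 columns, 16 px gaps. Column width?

137.6 px

Each margin = 3.25% of 640 = 20.8 px; content = 640 − 2·20.8 = 598.4 px.
4c + 3·16 = 598.4 → 4c = 550.4 → c = 137.6 px.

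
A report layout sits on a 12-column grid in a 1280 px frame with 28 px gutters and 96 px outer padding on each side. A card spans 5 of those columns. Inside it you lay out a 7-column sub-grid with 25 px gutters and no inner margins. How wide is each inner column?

Outer content = 1280 − 2·96 = 1088 px.
1088 − 11·28 = 780; ÷12 gives c = 65 px.
5-column span = 5·65 + 4·28 = 437 px.
437 − 6·25 = 287; ÷7 gives d = 41 px.

41 px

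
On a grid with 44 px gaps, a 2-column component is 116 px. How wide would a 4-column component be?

116 − 1·44 = 72; ÷2 gives c = 36 px.
4 columns plus 3 gaps: 144 + 132 = 276 px.

276 px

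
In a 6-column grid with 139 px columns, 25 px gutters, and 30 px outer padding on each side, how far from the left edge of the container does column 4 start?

522 px

Before column 4: the margin + 3 columns + 3 gutters.
Offset = 30 + 3·(139 + 25) = 30 + 492 = 522 px.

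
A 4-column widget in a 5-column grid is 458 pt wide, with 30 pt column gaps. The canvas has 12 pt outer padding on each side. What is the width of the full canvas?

604 pt

4 columns + 3 column gaps: 4c + 3·30 = 458.
4c = 458 − 90 = 368, so c = 92 pt.
Adding margins, columns and gutters: 24 + 460 + 120 = 604 pt.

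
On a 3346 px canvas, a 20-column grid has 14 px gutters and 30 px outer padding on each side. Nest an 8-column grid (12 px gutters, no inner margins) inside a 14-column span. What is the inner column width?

Subtract both margins: 3346 − 2·30 = 3286 px.
Subtracting 19 gutters of 14 leaves 3020 for 20 columns, so c = 151 px.
14-column span = 14·151 + 13·14 = 2296 px.
8d + 7·12 = 2296 → 8d = 2212 → d = 276.5 px.

276.5 px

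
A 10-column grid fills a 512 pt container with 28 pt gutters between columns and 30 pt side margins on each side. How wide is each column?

Subtract both margins: 512 − 2·30 = 452 pt.
10 columns + 9 gutters: 10c + 9·28 = 452.
10c = 452 − 252 = 200, so c = 20 pt.

20 pt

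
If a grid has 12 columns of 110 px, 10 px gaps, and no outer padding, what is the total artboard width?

1430 px

Summing: 1320 + 110 = 1430 px.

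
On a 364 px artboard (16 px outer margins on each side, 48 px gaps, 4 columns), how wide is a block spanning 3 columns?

Content width = 364 − 2·16 = 332 px.
4 columns + 3 gaps: 4c + 3·48 = 332.
4c = 332 − 144 = 188, so c = 47 px.
Span of 3: 3·47 + 2·48 = 141 + 96 = 237 px.

237 px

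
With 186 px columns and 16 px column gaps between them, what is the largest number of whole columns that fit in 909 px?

4 columns

k columns need k·186 + (k−1)·16 = k·202 − 16.
k·202 − 16 ≤ 909 → k ≤ 925 / 202 ≈ 4.58, so k = 4.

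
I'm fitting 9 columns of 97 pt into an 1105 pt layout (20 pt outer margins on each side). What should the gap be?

Take off 40 pt of margins, leaving 1065 pt.
9·97 + 8g = 1065 → 8g = 192 → g = 24 pt.

24 pt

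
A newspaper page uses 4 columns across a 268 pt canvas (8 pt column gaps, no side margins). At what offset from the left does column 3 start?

138 pt

Subtracting 3 column gaps of 8 leaves 244 for 4 columns, so c = 61 pt.
No margin, so column 3 starts at 2·(column + gutter) = 2·69 = 138 pt.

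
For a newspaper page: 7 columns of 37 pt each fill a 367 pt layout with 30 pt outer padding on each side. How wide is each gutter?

Content width = 367 − 2·30 = 307 pt.
Columns use 259 pt, leaving 48 pt across 6 gutters = 8 pt each.

8 pt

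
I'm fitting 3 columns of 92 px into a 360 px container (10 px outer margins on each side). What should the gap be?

32 px

Content width = 360 − 2·10 = 340 px.
3·92 + 2g = 340 → 2g = 64 → g = 32 px.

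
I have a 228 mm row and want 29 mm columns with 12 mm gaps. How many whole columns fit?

Each extra column adds 29 + 12 = 41 mm.
(228 + 12) / 41 = 5.85, so 5 columns fit.

5 columns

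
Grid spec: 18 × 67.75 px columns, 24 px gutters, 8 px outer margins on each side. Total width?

Total width: 2·8 + 18·67.75 + 17·24 = 1643.5 px.

1643.5 px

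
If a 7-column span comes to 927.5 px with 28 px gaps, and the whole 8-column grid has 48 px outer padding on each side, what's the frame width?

7 columns + 6 gaps: 7c + 6·28 = 927.5.
7c = 927.5 − 168 = 759.5, so c = 108.5 px.
Total width: 2·48 + 8·108.5 + 7·28 = 1160 px.

1160 px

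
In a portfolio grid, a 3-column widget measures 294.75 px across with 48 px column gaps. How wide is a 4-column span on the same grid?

Subtracting 2 column gaps of 48 leaves 198.75 for 3 columns, so c = 66.25 px.
Span of 4: 4·66.25 + 3·48 = 265 + 144 = 409 px.

409 px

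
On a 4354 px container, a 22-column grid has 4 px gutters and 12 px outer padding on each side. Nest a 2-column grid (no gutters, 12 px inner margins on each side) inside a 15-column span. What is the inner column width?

1463.5 px

Inside the margins: 4354 − 24 = 4330 px.
Subtracting 21 gutters of 4 leaves 4246 for 22 columns, so c = 193 px.
15-column span = 15·193 + 14·4 = 2951 px.
Inner content = 2951 − 2·12 = 2927 px.
2d = 2927 → d = 1463.5 px.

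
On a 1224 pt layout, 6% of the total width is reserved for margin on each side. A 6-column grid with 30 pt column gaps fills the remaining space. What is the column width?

Each margin = 6% of 1224 = 73.44 pt; content = 1224 − 2·73.44 = 1077.12 pt.
Subtracting 5 column gaps of 30 leaves 927.12 for 6 columns, so c = 154.52 pt.

154.52 pt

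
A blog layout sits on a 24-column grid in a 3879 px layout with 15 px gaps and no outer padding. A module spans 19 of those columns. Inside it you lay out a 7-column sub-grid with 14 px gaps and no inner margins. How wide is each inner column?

24 columns + 23 gaps: 24c + 23·15 = 3879.
24c = 3879 − 345 = 3534, so c = 147.25 px.
19 columns plus 18 gaps: 2797.75 + 270 = 3067.75 px.
7d + 6·14 = 3067.75 → 7d = 2983.75 → d = 426.25 px.

426.25 px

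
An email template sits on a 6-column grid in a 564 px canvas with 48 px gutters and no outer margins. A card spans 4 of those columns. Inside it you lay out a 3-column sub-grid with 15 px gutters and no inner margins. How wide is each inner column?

110 px

564 − 5·48 = 324; ÷6 gives c = 54 px.
Span of 4: 4·54 + 3·48 = 216 + 144 = 360 px.
3d + 2·15 = 360 → 3d = 330 → d = 110 px.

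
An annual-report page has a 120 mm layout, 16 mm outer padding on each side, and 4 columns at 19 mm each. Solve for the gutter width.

4 mm

Take off 32 mm of margins, leaving 88 mm.
4·19 + 3g = 88 → 3g = 12 → g = 4 mm.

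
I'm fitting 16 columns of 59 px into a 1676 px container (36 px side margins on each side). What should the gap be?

Take off 72 px of margins, leaving 1604 px.
16 columns take 16·59 = 944 px; remaining 660 splits into 15 gaps.
g = 660 / 15 = 44 px.

44 px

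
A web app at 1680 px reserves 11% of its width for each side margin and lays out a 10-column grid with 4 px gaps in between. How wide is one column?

127.44 px

Margins: 11% × 1680 = 184.8 px each, so content = 1680 − 369.6 = 1310.4 px.
Subtracting 9 gaps of 4 leaves 1274.4 for 10 columns, so c = 127.44 px.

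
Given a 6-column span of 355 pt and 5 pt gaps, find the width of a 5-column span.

6 columns + 5 gaps: 6c + 5·5 = 355.
6c = 355 − 25 = 330, so c = 55 pt.
5 columns plus 4 gaps: 275 + 20 = 295 pt.

295 pt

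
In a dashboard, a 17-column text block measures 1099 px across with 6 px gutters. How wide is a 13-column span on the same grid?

17 columns + 16 gutters: 17c + 16·6 = 1099.
17c = 1099 − 96 = 1003, so c = 59 px.
Span of 13: 13·59 + 12·6 = 767 + 72 = 839 px.

839 px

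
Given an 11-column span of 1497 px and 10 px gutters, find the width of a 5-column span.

675 px

11 columns + 10 gutters: 11c + 10·10 = 1497.
11c = 1497 − 100 = 1397, so c = 127 px.
5 columns plus 4 gutters: 635 + 40 = 675 px.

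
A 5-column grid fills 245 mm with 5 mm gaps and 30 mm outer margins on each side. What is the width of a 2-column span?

71 mm

Subtract both margins: 245 − 2·30 = 185 mm.
5 columns + 4 gaps: 5c + 4·5 = 185.
5c = 185 − 20 = 165, so c = 33 mm.
2 columns plus 1 gap: 66 + 5 = 71 mm.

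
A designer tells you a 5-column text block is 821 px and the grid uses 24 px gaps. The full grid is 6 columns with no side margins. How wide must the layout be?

990 px

5 columns + 4 gaps: 5c + 4·24 = 821.
5c = 821 − 96 = 725, so c = 145 px.
Total width: 6·145 + 5·24 = 990 px.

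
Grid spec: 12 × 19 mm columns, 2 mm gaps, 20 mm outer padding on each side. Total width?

Adding margins, columns and gutters: 40 + 228 + 22 = 290 mm.

290 mm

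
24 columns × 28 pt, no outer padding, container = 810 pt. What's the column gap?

24·28 + 23g = 810 → 23g = 138 → g = 6 pt.

6 pt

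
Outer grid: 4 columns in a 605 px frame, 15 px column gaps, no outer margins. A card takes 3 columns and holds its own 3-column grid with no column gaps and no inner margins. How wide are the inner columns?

Subtracting 3 column gaps of 15 leaves 560 for 4 columns, so c = 140 px.
3 columns plus 2 column gaps: 420 + 30 = 450 px.
450 / 3 = 150 px per column.

150 px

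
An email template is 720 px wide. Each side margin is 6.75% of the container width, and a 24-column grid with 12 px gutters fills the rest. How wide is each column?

14.45 px

720 × (1 − 2·6.75%) = 720 × 86.5% = 622.8 px for the columns.
622.8 − 23·12 = 346.8; ÷24 gives c = 14.45 px.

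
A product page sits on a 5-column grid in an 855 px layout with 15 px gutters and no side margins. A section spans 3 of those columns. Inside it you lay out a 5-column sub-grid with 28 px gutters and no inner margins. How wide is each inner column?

79 px

5c + 4·15 = 855 → 5c = 795 → c = 159 px.
3-column span = 3·159 + 2·15 = 507 px.
5d + 4·28 = 507 → 5d = 395 → d = 79 px.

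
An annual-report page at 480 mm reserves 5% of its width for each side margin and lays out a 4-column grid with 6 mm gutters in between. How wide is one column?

103.5 mm

Margins: 5% × 480 = 24 mm each, so content = 480 − 48 = 432 mm.
4c + 3·6 = 432 → 4c = 414 → c = 103.5 mm.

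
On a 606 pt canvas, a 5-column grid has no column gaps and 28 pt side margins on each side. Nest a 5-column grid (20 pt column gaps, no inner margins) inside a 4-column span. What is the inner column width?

Inside the margins: 606 − 56 = 550 pt.
550 / 5 = 110 pt per column.
With no column gaps, 4 columns span 4·110 = 440 pt.
5 columns + 4 column gaps: 5d + 4·20 = 440.
5d = 440 − 80 = 360, so d = 72 pt.

72 pt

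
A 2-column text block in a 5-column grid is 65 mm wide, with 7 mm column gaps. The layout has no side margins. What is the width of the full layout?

173 mm

2 columns + 1 column gap: 2c + 1·7 = 65.
2c = 65 − 7 = 58, so c = 29 mm.
Summing: 145 + 28 = 173 mm.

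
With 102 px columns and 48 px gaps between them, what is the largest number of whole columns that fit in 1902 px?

Each extra column adds 102 + 48 = 150 px.
(1902 + 48) / 150 = 13.00, so 13 columns fit.

13 columns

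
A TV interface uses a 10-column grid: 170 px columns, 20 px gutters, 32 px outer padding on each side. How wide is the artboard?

Total width: 2·32 + 10·170 + 9·20 = 1944 px.

1944 px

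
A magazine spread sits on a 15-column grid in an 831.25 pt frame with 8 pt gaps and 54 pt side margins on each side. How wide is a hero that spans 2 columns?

89.5 pt

Subtract both margins: 831.25 − 2·54 = 723.25 pt.
723.25 − 14·8 = 611.25; ÷15 gives c = 40.75 pt.
Span of 2: 2·40.75 + 1·8 = 81.5 + 8 = 89.5 pt.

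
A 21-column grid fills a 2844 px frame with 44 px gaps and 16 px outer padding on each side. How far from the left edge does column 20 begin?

2600 px

Take off 32 px of margins, leaving 2812 px.
21 columns + 20 gaps: 21c + 20·44 = 2812.
21c = 2812 − 880 = 1932, so c = 92 px.
Column 20 starts at margin + 19·(column + gutter) = 16 + 19·136 = 2600 px.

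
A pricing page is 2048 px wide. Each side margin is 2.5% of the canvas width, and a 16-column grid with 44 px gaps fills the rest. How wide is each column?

80.35 px

Each margin = 2.5% of 2048 = 51.2 px; content = 2048 − 2·51.2 = 1945.6 px.
Subtracting 15 gaps of 44 leaves 1285.6 for 16 columns, so c = 80.35 px.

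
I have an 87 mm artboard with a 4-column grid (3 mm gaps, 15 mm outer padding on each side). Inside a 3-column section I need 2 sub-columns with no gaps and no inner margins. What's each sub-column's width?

21 mm

Take off 30 mm of margins, leaving 57 mm.
4 columns + 3 gaps: 4c + 3·3 = 57.
4c = 57 − 9 = 48, so c = 12 mm.
3-column span = 3·12 + 2·3 = 42 mm.
With no gaps, each column is 42/2 = 21 mm.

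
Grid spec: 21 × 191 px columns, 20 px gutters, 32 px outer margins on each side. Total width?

4475 px

Total width: 2·32 + 21·191 + 20·20 = 4475 px.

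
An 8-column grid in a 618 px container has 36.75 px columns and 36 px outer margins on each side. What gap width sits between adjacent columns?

36 px

Subtract both margins: 618 − 2·36 = 546 px.
8 columns take 8·36.75 = 294 px; remaining 252 splits into 7 gaps.
g = 252 / 7 = 36 px.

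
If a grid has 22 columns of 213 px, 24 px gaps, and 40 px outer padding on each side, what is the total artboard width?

Artboard = 2·40 + 22·213 + 21·24 = 80 + 4686 + 504 = 5270 px.

5270 px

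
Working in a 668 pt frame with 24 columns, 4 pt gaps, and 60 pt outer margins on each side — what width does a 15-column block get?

Inside the margins: 668 − 120 = 548 pt.
24c + 23·4 = 548 → 24c = 456 → c = 19 pt.
15-column span = 15·19 + 14·4 = 341 pt.

341 pt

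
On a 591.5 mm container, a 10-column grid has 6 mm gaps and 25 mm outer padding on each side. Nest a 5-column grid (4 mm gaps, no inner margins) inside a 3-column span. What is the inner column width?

Inside the margins: 591.5 − 50 = 541.5 mm.
10c + 9·6 = 541.5 → 10c = 487.5 → c = 48.75 mm.
Span of 3: 3·48.75 + 2·6 = 146.25 + 12 = 158.25 mm.
158.25 − 4·4 = 142.25; ÷5 gives d = 28.45 mm.

28.45 mm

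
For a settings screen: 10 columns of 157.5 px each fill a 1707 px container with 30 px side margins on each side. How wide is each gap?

8 px

Take off 60 px of margins, leaving 1647 px.
10 columns take 10·157.5 = 1575 px; remaining 72 splits into 9 gaps.
g = 72 / 9 = 8 px.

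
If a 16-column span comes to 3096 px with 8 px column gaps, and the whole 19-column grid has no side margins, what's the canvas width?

Subtracting 15 column gaps of 8 leaves 2976 for 16 columns, so c = 186 px.
Canvas = 19·186 + 18·8 = 3534 + 144 = 3678 px.

3678 px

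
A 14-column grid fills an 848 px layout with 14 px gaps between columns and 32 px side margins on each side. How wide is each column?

Subtract both margins: 848 − 2·32 = 784 px.
14 columns + 13 gaps: 14c + 13·14 = 784.
14c = 784 − 182 = 602, so c = 43 px.

43 px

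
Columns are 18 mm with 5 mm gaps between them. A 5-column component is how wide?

110 mm

5-column span = 5·18 + 4·5 = 110 mm.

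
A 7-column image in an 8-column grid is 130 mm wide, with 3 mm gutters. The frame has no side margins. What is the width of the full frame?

149 mm

7 columns + 6 gutters: 7c + 6·3 = 130.
7c = 130 − 18 = 112, so c = 16 mm.
Frame = 8·16 + 7·3 = 128 + 21 = 149 mm.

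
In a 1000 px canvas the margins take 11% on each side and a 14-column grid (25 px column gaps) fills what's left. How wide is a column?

32.5 px

1000 × (1 − 2·11%) = 1000 × 78% = 780 px for the columns.
14c + 13·25 = 780 → 14c = 455 → c = 32.5 px.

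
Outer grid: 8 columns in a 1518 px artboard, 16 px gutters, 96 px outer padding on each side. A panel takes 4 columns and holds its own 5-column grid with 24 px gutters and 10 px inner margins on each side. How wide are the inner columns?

107.8 px

Outer content = 1518 − 2·96 = 1326 px.
1326 − 7·16 = 1214; ÷8 gives c = 151.75 px.
4-column span = 4·151.75 + 3·16 = 655 px.
Inner content = 655 − 2·10 = 635 px.
Subtracting 4 gutters of 24 leaves 539 for 5 columns, so d = 107.8 px.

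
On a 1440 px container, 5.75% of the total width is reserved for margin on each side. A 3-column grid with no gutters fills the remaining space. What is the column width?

424.8 px

1440 × (1 − 2·5.75%) = 1440 × 88.5% = 1274.4 px for the columns.
With no gutters, each column is 1274.4/3 = 424.8 px.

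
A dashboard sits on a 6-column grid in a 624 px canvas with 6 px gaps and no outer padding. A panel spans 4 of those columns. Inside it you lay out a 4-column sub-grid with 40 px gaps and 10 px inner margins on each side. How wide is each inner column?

68.5 px

6 columns + 5 gaps: 6c + 5·6 = 624.
6c = 624 − 30 = 594, so c = 99 px.
4 columns plus 3 gaps: 396 + 18 = 414 px.
Inner content = 414 − 2·10 = 394 px.
4 columns + 3 gaps: 4d + 3·40 = 394.
4d = 394 − 120 = 274, so d = 68.5 px.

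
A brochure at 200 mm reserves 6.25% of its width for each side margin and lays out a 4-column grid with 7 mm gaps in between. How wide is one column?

Each margin = 6.25% of 200 = 12.5 mm; content = 200 − 2·12.5 = 175 mm.
4 columns + 3 gaps: 4c + 3·7 = 175.
4c = 175 − 21 = 154, so c = 38.5 mm.

38.5 mm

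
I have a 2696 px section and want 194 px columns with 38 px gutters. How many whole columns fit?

11 columns

k columns need k·194 + (k−1)·38 = k·232 − 38.
k·232 − 38 ≤ 2696 → k ≤ 2734 / 232 ≈ 11.78, so k = 11.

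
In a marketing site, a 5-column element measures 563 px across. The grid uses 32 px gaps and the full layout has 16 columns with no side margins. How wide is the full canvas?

1872 px

5c + 4·32 = 563 → 5c = 435 → c = 87 px.
Canvas = 16·87 + 15·32 = 1392 + 480 = 1872 px.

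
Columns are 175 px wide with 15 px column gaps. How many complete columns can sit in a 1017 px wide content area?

5 columns: 5·175 + 4·15 = 935 px ≤ 1017.
6 columns: 1125 px > 1017. So 5.

5 columns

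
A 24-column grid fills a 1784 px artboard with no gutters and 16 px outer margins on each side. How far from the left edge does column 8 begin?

Subtract both margins: 1784 − 2·16 = 1752 px.
24c = 1752 → c = 73 px.
Before column 8: the margin + 7 columns + 7 gutters.
Offset = 16 + 7·(73 + 0) = 16 + 511 = 527 px.

527 px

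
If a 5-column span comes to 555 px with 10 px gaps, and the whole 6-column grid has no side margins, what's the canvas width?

Subtracting 4 gaps of 10 leaves 515 for 5 columns, so c = 103 px.
Summing: 618 + 50 = 668 px.

668 px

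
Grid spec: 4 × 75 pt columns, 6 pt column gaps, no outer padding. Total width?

318 pt

Total width: 4·75 + 3·6 = 318 pt.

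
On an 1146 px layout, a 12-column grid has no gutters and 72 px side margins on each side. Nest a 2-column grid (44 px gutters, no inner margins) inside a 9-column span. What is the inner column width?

Outer content = 1146 − 2·72 = 1002 px.
With no gutters, each column is 1002/12 = 83.5 px.
With no gutters, 9 columns span 9·83.5 = 751.5 px.
2 columns + 1 gutter: 2d + 1·44 = 751.5.
2d = 751.5 − 44 = 707.5, so d = 353.75 px.

353.75 px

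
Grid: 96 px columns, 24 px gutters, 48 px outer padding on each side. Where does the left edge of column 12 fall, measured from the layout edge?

Before column 12: the margin + 11 columns + 11 gutters.
Offset = 48 + 11·(96 + 24) = 48 + 1320 = 1368 px.

1368 px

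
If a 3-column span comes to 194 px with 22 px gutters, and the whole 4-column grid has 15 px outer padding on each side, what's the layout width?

296 px

3 columns + 2 gutters: 3c + 2·22 = 194.
3c = 194 − 44 = 150, so c = 50 px.
Layout = 2·15 + 4·50 + 3·22 = 30 + 200 + 66 = 296 px.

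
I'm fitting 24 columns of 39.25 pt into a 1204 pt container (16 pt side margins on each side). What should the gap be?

10 pt

Take off 32 pt of margins, leaving 1172 pt.
24 columns take 24·39.25 = 942 pt; remaining 230 splits into 23 gaps.
g = 230 / 23 = 10 pt.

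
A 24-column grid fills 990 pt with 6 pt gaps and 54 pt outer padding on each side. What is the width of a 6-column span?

216 pt

Take off 108 pt of margins, leaving 882 pt.
24 columns + 23 gaps: 24c + 23·6 = 882.
24c = 882 − 138 = 744, so c = 31 pt.
6 columns plus 5 gaps: 186 + 30 = 216 pt.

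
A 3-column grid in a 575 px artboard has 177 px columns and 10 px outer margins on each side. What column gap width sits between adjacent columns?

12 px

Inside the margins: 575 − 20 = 555 px.
3 columns take 3·177 = 531 px; remaining 24 splits into 2 column gaps.
g = 24 / 2 = 12 px.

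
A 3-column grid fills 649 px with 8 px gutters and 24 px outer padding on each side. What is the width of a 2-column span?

Subtract both margins: 649 − 2·24 = 601 px.
3c + 2·8 = 601 → 3c = 585 → c = 195 px.
Span of 2: 2·195 + 1·8 = 390 + 8 = 398 px.

398 px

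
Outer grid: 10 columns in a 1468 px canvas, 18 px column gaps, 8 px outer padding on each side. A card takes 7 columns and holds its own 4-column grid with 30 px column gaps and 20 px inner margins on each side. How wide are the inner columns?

220.25 px

Inside the margins: 1468 − 16 = 1452 px.
10c + 9·18 = 1452 → 10c = 1290 → c = 129 px.
7-column span = 7·129 + 6·18 = 1011 px.
Inner content = 1011 − 2·20 = 971 px.
4d + 3·30 = 971 → 4d = 881 → d = 220.25 px.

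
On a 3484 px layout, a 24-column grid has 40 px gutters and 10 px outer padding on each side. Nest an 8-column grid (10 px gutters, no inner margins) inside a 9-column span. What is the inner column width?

150.5 px

Inside the margins: 3484 − 20 = 3464 px.
24 columns + 23 gutters: 24c + 23·40 = 3464.
24c = 3464 − 920 = 2544, so c = 106 px.
9-column span = 9·106 + 8·40 = 1274 px.
8d + 7·10 = 1274 → 8d = 1204 → d = 150.5 px.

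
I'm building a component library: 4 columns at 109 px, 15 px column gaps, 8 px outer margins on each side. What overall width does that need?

Canvas = 2·8 + 4·109 + 3·15 = 16 + 436 + 45 = 497 px.

497 px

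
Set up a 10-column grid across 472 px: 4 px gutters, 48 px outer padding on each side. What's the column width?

34 px

Inside the margins: 472 − 96 = 376 px.
376 − 9·4 = 340; ÷10 gives c = 34 px.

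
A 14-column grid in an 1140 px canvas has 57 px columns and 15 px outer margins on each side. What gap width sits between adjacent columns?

Inside the margins: 1140 − 30 = 1110 px.
14 columns take 14·57 = 798 px; remaining 312 splits into 13 gaps.
g = 312 / 13 = 24 px.

24 px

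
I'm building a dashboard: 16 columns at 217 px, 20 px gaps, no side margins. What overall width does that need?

3772 px

Total width: 16·217 + 15·20 = 3772 px.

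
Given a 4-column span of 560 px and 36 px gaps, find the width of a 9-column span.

4 columns + 3 gaps: 4c + 3·36 = 560.
4c = 560 − 108 = 452, so c = 113 px.
9-column span = 9·113 + 8·36 = 1305 px.

1305 px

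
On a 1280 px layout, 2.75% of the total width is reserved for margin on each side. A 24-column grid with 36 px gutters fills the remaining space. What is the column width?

1280 × (1 − 2·2.75%) = 1280 × 94.5% = 1209.6 px for the columns.
Subtracting 23 gutters of 36 leaves 381.6 for 24 columns, so c = 15.9 px.

15.9 px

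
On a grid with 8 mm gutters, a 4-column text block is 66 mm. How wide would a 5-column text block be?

4c + 3·8 = 66 → 4c = 42 → c = 10.5 mm.
5-column span = 5·10.5 + 4·8 = 84.5 mm.

84.5 mm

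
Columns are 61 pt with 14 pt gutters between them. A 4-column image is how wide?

Span of 4: 4·61 + 3·14 = 244 + 42 = 286 pt.

286 pt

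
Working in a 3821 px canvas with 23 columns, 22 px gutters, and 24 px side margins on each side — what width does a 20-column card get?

Subtract both margins: 3821 − 2·24 = 3773 px.
Subtracting 22 gutters of 22 leaves 3289 for 23 columns, so c = 143 px.
Span of 20: 20·143 + 19·22 = 2860 + 418 = 3278 px.

3278 px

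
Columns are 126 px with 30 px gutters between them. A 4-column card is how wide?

4 columns plus 3 gutters: 504 + 90 = 594 px.

594 px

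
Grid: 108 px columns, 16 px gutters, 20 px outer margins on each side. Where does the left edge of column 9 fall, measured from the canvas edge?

1012 px

Column 9 starts at margin + 8·(column + gutter) = 20 + 8·124 = 1012 px.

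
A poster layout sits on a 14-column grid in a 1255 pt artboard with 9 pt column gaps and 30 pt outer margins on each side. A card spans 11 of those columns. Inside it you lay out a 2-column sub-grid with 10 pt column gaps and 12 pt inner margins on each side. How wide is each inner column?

Take off 60 pt of margins, leaving 1195 pt.
Subtracting 13 column gaps of 9 leaves 1078 for 14 columns, so c = 77 pt.
11 columns plus 10 column gaps: 847 + 90 = 937 pt.
Inner content = 937 − 2·12 = 913 pt.
Subtracting 1 column gap of 10 leaves 903 for 2 columns, so d = 451.5 pt.

451.5 pt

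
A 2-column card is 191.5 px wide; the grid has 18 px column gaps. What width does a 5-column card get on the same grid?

505.75 px

2 columns + 1 column gap: 2c + 1·18 = 191.5.
2c = 191.5 − 18 = 173.5, so c = 86.75 px.
Span of 5: 5·86.75 + 4·18 = 433.75 + 72 = 505.75 px.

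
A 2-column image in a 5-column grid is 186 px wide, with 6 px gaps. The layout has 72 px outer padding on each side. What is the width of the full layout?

618 px

2c + 1·6 = 186 → 2c = 180 → c = 90 px.
Adding margins, columns and gutters: 144 + 450 + 24 = 618 px.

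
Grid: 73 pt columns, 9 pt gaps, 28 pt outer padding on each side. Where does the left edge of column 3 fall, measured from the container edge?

Before column 3: the margin + 2 columns + 2 gaps.
Offset = 28 + 2·(73 + 9) = 28 + 164 = 192 pt.

192 pt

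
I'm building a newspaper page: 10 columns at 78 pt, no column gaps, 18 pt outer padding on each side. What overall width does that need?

Total width: 2·18 + 10·78 = 816 pt.

816 pt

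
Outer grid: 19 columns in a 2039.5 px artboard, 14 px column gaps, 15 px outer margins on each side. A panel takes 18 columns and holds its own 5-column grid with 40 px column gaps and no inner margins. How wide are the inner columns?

Inside the margins: 2039.5 − 30 = 2009.5 px.
2009.5 − 18·14 = 1757.5; ÷19 gives c = 92.5 px.
18 columns plus 17 column gaps: 1665 + 238 = 1903 px.
5 columns + 4 column gaps: 5d + 4·40 = 1903.
5d = 1903 − 160 = 1743, so d = 348.6 px.

348.6 px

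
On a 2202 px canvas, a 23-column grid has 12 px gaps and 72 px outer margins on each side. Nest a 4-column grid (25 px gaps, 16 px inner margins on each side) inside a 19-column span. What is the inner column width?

397.75 px

Outer content = 2202 − 2·72 = 2058 px.
Subtracting 22 gaps of 12 leaves 1794 for 23 columns, so c = 78 px.
Span of 19: 19·78 + 18·12 = 1482 + 216 = 1698 px.
Inner content = 1698 − 2·16 = 1666 px.
Subtracting 3 gaps of 25 leaves 1591 for 4 columns, so d = 397.75 px.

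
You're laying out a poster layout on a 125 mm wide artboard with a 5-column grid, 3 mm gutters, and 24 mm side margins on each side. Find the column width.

13 mm

Inside the margins: 125 − 48 = 77 mm.
5 columns + 4 gutters: 5c + 4·3 = 77.
5c = 77 − 12 = 65, so c = 13 mm.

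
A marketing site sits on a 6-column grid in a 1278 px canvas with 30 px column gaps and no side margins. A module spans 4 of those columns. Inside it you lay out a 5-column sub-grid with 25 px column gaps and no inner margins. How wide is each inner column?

148.4 px

Subtracting 5 column gaps of 30 leaves 1128 for 6 columns, so c = 188 px.
4 columns plus 3 column gaps: 752 + 90 = 842 px.
842 − 4·25 = 742; ÷5 gives d = 148.4 px.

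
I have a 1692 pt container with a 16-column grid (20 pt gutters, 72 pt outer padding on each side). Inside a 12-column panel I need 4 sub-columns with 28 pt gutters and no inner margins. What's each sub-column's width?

268 pt

Take off 144 pt of margins, leaving 1548 pt.
16c + 15·20 = 1548 → 16c = 1248 → c = 78 pt.
12-column span = 12·78 + 11·20 = 1156 pt.
4 columns + 3 gutters: 4d + 3·28 = 1156.
4d = 1156 − 84 = 1072, so d = 268 pt.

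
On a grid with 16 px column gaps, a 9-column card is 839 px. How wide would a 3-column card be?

839 − 8·16 = 711; ÷9 gives c = 79 px.
Span of 3: 3·79 + 2·16 = 237 + 32 = 269 px.

269 px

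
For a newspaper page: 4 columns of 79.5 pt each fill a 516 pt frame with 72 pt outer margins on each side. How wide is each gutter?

18 pt

Content width = 516 − 2·72 = 372 pt.
4·79.5 + 3g = 372 → 3g = 54 → g = 18 pt.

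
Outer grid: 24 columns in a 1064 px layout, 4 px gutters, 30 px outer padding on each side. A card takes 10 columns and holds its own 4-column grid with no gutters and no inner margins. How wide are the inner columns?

104 px

Subtract both margins: 1064 − 2·30 = 1004 px.
24c + 23·4 = 1004 → 24c = 912 → c = 38 px.
Span of 10: 10·38 + 9·4 = 380 + 36 = 416 px.
4d = 416 → d = 104 px.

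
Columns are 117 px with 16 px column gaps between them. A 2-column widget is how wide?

2 columns plus 1 column gap: 234 + 16 = 250 px.

250 px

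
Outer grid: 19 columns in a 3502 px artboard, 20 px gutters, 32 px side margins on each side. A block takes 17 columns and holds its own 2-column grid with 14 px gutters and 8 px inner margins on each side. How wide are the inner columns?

Take off 64 px of margins, leaving 3438 px.
19c + 18·20 = 3438 → 19c = 3078 → c = 162 px.
Span of 17: 17·162 + 16·20 = 2754 + 320 = 3074 px.
Inner content = 3074 − 2·8 = 3058 px.
3058 − 1·14 = 3044; ÷2 gives d = 1522 px.

1522 px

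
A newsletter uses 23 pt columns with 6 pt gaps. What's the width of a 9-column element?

9-column span = 9·23 + 8·6 = 255 pt.

255 pt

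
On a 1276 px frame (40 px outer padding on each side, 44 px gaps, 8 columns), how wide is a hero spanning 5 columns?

Inside the margins: 1276 − 80 = 1196 px.
8 columns + 7 gaps: 8c + 7·44 = 1196.
8c = 1196 − 308 = 888, so c = 111 px.
Span of 5: 5·111 + 4·44 = 555 + 176 = 731 px.

731 px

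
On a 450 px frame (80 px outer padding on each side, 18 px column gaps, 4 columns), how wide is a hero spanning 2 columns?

Take off 160 px of margins, leaving 290 px.
Subtracting 3 column gaps of 18 leaves 236 for 4 columns, so c = 59 px.
2-column span = 2·59 + 1·18 = 136 px.

136 px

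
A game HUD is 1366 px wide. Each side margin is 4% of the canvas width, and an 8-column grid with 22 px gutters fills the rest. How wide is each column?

137.84 px

Each margin = 4% of 1366 = 54.64 px; content = 1366 − 2·54.64 = 1256.72 px.
8c + 7·22 = 1256.72 → 8c = 1102.72 → c = 137.84 px.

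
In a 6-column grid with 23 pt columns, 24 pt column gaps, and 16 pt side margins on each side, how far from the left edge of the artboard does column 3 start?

Before column 3: the margin + 2 columns + 2 column gaps.
Offset = 16 + 2·(23 + 24) = 16 + 94 = 110 pt.

110 pt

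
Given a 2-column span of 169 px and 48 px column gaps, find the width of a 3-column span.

169 − 1·48 = 121; ÷2 gives c = 60.5 px.
Span of 3: 3·60.5 + 2·48 = 181.5 + 96 = 277.5 px.

277.5 px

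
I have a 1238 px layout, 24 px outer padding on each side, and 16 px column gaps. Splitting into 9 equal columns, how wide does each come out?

Inside the margins: 1238 − 48 = 1190 px.
9 columns + 8 column gaps: 9c + 8·16 = 1190.
9c = 1190 − 128 = 1062, so c = 118 px.

118 px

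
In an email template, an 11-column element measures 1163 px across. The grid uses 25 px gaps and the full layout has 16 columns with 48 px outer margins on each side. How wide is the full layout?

11c + 10·25 = 1163 → 11c = 913 → c = 83 px.
Adding margins, columns and gutters: 96 + 1328 + 375 = 1799 px.

1799 px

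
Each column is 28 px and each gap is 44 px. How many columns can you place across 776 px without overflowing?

11 columns

k columns need k·28 + (k−1)·44 = k·72 − 44.
k·72 − 44 ≤ 776 → k ≤ 820 / 72 ≈ 11.39, so k = 11.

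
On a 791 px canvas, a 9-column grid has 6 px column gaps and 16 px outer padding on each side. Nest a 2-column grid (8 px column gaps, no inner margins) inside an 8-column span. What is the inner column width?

333 px

Subtract both margins: 791 − 2·16 = 759 px.
Subtracting 8 column gaps of 6 leaves 711 for 9 columns, so c = 79 px.
8-column span = 8·79 + 7·6 = 674 px.
674 − 1·8 = 666; ÷2 gives d = 333 px.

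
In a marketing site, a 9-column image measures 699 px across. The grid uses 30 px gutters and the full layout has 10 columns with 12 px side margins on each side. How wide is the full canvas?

699 − 8·30 = 459; ÷9 gives c = 51 px.
Adding margins, columns and gutters: 24 + 510 + 270 = 804 px.

804 px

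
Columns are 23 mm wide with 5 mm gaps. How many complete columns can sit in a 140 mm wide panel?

Each extra column adds 23 + 5 = 28 mm.
(140 + 5) / 28 = 5.18, so 5 columns fit.

5 columns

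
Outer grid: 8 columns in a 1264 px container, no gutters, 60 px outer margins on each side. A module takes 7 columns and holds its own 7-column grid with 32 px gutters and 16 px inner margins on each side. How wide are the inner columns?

Outer content = 1264 − 2·60 = 1144 px.
8c = 1144 → c = 143 px.
7-column span = 7·143 = 1001 px.
Inner content = 1001 − 2·16 = 969 px.
969 − 6·32 = 777; ÷7 gives d = 111 px.

111 px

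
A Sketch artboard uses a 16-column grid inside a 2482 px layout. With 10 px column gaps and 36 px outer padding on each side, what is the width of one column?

Content width = 2482 − 2·36 = 2410 px.
2410 − 15·10 = 2260; ÷16 gives c = 141.25 px.

141.25 px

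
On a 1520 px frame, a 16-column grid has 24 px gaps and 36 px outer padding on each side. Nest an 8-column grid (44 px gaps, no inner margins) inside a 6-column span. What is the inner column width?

27.5 px

Take off 72 px of margins, leaving 1448 px.
Subtracting 15 gaps of 24 leaves 1088 for 16 columns, so c = 68 px.
Span of 6: 6·68 + 5·24 = 408 + 120 = 528 px.
8 columns + 7 gaps: 8d + 7·44 = 528.
8d = 528 − 308 = 220, so d = 27.5 px.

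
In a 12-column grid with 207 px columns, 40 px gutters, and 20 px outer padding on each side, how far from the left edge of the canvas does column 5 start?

1008 px

Each column+gutter stride is 247 px; 4 of them past the 20 px margin is 20 + 988 = 1008 px.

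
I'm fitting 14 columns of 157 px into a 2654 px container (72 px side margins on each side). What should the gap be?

Inside the margins: 2654 − 144 = 2510 px.
Columns use 2198 px, leaving 312 px across 13 gaps = 24 px each.

24 px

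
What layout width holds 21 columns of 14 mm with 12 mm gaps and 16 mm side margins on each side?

Adding margins, columns and gutters: 32 + 294 + 240 = 566 mm.

566 mm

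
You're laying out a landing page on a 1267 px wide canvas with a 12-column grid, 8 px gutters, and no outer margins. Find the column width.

Subtracting 11 gutters of 8 leaves 1179 for 12 columns, so c = 98.25 px.

98.25 px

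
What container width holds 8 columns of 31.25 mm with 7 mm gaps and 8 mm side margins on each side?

315 mm

Adding margins, columns and gutters: 16 + 250 + 49 = 315 mm.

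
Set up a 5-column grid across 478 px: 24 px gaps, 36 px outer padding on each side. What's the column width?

Content width = 478 − 2·36 = 406 px.
5 columns + 4 gaps: 5c + 4·24 = 406.
5c = 406 − 96 = 310, so c = 62 px.

62 px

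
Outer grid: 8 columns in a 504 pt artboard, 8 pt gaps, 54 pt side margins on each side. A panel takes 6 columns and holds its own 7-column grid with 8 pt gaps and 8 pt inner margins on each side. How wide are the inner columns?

33 pt

Outer content = 504 − 2·54 = 396 pt.
8c + 7·8 = 396 → 8c = 340 → c = 42.5 pt.
6 columns plus 5 gaps: 255 + 40 = 295 pt.
Inner content = 295 − 2·8 = 279 pt.
7d + 6·8 = 279 → 7d = 231 → d = 33 pt.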